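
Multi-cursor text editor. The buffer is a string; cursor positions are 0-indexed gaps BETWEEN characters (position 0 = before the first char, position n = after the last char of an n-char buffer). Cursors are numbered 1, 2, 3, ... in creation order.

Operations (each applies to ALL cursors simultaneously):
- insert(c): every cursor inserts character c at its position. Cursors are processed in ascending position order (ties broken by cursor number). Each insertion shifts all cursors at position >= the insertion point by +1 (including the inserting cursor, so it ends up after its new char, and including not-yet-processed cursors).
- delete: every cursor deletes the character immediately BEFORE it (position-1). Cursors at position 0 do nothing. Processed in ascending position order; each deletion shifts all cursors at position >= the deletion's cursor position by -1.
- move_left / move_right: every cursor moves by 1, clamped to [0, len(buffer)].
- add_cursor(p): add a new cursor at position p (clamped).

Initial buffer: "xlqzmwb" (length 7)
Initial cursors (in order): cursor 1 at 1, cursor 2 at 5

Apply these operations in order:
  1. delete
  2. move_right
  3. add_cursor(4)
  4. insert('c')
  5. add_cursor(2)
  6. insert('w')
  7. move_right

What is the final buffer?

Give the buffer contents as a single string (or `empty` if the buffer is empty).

After op 1 (delete): buffer="lqzwb" (len 5), cursors c1@0 c2@3, authorship .....
After op 2 (move_right): buffer="lqzwb" (len 5), cursors c1@1 c2@4, authorship .....
After op 3 (add_cursor(4)): buffer="lqzwb" (len 5), cursors c1@1 c2@4 c3@4, authorship .....
After op 4 (insert('c')): buffer="lcqzwccb" (len 8), cursors c1@2 c2@7 c3@7, authorship .1...23.
After op 5 (add_cursor(2)): buffer="lcqzwccb" (len 8), cursors c1@2 c4@2 c2@7 c3@7, authorship .1...23.
After op 6 (insert('w')): buffer="lcwwqzwccwwb" (len 12), cursors c1@4 c4@4 c2@11 c3@11, authorship .114...2323.
After op 7 (move_right): buffer="lcwwqzwccwwb" (len 12), cursors c1@5 c4@5 c2@12 c3@12, authorship .114...2323.

Answer: lcwwqzwccwwb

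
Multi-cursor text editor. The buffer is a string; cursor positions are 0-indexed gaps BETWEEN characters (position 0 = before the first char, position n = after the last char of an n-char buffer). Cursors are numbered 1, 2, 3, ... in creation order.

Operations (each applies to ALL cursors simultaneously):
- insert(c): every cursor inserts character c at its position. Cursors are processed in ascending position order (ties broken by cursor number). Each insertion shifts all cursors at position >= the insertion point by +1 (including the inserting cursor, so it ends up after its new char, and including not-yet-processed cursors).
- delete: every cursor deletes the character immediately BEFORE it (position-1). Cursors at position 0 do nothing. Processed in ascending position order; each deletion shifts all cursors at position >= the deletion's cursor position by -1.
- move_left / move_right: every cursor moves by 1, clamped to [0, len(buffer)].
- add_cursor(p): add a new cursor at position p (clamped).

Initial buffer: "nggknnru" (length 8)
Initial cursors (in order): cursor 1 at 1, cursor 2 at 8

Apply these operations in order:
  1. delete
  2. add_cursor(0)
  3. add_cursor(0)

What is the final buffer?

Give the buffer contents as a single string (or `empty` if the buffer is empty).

After op 1 (delete): buffer="ggknnr" (len 6), cursors c1@0 c2@6, authorship ......
After op 2 (add_cursor(0)): buffer="ggknnr" (len 6), cursors c1@0 c3@0 c2@6, authorship ......
After op 3 (add_cursor(0)): buffer="ggknnr" (len 6), cursors c1@0 c3@0 c4@0 c2@6, authorship ......

Answer: ggknnr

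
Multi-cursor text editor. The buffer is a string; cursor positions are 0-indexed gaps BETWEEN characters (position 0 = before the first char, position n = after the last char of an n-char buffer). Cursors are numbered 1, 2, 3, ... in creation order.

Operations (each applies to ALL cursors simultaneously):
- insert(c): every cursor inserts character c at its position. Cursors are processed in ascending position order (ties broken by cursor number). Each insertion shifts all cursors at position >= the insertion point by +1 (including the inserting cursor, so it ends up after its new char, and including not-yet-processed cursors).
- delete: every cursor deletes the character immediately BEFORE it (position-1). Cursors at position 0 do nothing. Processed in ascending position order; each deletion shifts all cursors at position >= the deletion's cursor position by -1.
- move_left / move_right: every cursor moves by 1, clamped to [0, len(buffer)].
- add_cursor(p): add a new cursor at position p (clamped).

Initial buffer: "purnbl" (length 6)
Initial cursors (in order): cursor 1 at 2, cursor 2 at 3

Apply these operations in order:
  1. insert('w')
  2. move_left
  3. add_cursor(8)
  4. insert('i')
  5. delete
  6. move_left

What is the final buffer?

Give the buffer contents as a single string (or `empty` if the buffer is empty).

After op 1 (insert('w')): buffer="puwrwnbl" (len 8), cursors c1@3 c2@5, authorship ..1.2...
After op 2 (move_left): buffer="puwrwnbl" (len 8), cursors c1@2 c2@4, authorship ..1.2...
After op 3 (add_cursor(8)): buffer="puwrwnbl" (len 8), cursors c1@2 c2@4 c3@8, authorship ..1.2...
After op 4 (insert('i')): buffer="puiwriwnbli" (len 11), cursors c1@3 c2@6 c3@11, authorship ..11.22...3
After op 5 (delete): buffer="puwrwnbl" (len 8), cursors c1@2 c2@4 c3@8, authorship ..1.2...
After op 6 (move_left): buffer="puwrwnbl" (len 8), cursors c1@1 c2@3 c3@7, authorship ..1.2...

Answer: puwrwnbl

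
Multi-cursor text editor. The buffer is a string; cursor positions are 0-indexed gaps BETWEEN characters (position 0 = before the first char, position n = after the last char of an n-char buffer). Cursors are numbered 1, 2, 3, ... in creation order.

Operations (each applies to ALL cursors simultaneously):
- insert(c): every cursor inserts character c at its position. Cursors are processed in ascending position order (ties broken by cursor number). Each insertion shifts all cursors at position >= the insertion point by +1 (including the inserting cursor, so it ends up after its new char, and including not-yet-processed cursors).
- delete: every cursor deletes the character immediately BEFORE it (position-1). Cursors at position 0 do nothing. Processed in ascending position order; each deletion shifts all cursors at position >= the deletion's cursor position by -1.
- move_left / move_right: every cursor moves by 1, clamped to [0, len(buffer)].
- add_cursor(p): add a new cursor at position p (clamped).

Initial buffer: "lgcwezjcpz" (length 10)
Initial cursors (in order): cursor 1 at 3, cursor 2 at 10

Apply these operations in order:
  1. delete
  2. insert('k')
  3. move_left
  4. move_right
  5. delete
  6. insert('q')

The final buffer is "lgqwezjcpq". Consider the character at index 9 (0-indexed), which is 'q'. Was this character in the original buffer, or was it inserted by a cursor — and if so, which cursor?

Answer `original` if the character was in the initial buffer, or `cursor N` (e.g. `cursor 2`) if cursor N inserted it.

Answer: cursor 2

Derivation:
After op 1 (delete): buffer="lgwezjcp" (len 8), cursors c1@2 c2@8, authorship ........
After op 2 (insert('k')): buffer="lgkwezjcpk" (len 10), cursors c1@3 c2@10, authorship ..1......2
After op 3 (move_left): buffer="lgkwezjcpk" (len 10), cursors c1@2 c2@9, authorship ..1......2
After op 4 (move_right): buffer="lgkwezjcpk" (len 10), cursors c1@3 c2@10, authorship ..1......2
After op 5 (delete): buffer="lgwezjcp" (len 8), cursors c1@2 c2@8, authorship ........
After op 6 (insert('q')): buffer="lgqwezjcpq" (len 10), cursors c1@3 c2@10, authorship ..1......2
Authorship (.=original, N=cursor N): . . 1 . . . . . . 2
Index 9: author = 2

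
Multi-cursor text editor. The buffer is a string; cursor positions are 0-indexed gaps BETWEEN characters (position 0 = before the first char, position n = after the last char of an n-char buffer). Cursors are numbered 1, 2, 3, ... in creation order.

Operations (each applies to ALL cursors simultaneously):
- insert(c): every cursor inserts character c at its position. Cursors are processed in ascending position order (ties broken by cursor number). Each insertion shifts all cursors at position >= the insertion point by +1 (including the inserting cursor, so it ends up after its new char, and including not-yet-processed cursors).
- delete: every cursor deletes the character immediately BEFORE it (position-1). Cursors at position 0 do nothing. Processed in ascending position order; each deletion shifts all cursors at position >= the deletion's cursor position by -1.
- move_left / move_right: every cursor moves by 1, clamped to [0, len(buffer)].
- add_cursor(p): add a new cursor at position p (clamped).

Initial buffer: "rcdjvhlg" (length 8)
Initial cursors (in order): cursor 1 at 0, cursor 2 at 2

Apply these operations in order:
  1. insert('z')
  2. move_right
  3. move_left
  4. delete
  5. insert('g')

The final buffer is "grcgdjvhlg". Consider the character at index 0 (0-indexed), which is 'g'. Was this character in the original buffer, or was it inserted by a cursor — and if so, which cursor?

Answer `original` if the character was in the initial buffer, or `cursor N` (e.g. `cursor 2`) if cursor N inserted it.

Answer: cursor 1

Derivation:
After op 1 (insert('z')): buffer="zrczdjvhlg" (len 10), cursors c1@1 c2@4, authorship 1..2......
After op 2 (move_right): buffer="zrczdjvhlg" (len 10), cursors c1@2 c2@5, authorship 1..2......
After op 3 (move_left): buffer="zrczdjvhlg" (len 10), cursors c1@1 c2@4, authorship 1..2......
After op 4 (delete): buffer="rcdjvhlg" (len 8), cursors c1@0 c2@2, authorship ........
After op 5 (insert('g')): buffer="grcgdjvhlg" (len 10), cursors c1@1 c2@4, authorship 1..2......
Authorship (.=original, N=cursor N): 1 . . 2 . . . . . .
Index 0: author = 1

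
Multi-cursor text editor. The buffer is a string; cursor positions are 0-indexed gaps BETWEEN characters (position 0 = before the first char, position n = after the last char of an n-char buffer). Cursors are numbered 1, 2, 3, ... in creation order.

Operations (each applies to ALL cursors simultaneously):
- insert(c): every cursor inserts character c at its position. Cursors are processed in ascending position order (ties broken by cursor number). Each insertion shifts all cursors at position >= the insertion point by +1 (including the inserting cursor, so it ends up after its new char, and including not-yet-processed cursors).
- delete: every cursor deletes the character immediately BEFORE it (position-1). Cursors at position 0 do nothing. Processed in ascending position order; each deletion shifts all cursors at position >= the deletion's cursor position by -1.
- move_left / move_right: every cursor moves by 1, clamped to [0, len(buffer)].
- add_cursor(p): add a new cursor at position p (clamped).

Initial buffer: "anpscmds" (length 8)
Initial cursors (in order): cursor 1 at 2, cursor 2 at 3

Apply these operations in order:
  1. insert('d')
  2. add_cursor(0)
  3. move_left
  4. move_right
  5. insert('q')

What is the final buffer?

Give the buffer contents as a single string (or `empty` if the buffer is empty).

Answer: aqndqpdqscmds

Derivation:
After op 1 (insert('d')): buffer="andpdscmds" (len 10), cursors c1@3 c2@5, authorship ..1.2.....
After op 2 (add_cursor(0)): buffer="andpdscmds" (len 10), cursors c3@0 c1@3 c2@5, authorship ..1.2.....
After op 3 (move_left): buffer="andpdscmds" (len 10), cursors c3@0 c1@2 c2@4, authorship ..1.2.....
After op 4 (move_right): buffer="andpdscmds" (len 10), cursors c3@1 c1@3 c2@5, authorship ..1.2.....
After op 5 (insert('q')): buffer="aqndqpdqscmds" (len 13), cursors c3@2 c1@5 c2@8, authorship .3.11.22.....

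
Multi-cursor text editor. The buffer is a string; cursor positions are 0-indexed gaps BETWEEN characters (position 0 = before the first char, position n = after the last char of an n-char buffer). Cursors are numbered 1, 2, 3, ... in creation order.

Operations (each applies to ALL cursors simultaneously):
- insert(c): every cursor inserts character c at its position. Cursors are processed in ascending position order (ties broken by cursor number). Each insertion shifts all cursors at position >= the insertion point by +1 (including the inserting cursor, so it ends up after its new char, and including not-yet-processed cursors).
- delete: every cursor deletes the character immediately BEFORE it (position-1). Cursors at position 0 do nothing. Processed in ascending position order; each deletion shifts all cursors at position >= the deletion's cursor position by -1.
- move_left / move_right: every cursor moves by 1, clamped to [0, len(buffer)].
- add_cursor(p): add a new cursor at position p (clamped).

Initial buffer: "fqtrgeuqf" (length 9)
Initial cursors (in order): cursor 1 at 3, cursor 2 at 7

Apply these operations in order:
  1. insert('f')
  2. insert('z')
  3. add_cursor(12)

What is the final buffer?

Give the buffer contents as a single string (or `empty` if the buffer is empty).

After op 1 (insert('f')): buffer="fqtfrgeufqf" (len 11), cursors c1@4 c2@9, authorship ...1....2..
After op 2 (insert('z')): buffer="fqtfzrgeufzqf" (len 13), cursors c1@5 c2@11, authorship ...11....22..
After op 3 (add_cursor(12)): buffer="fqtfzrgeufzqf" (len 13), cursors c1@5 c2@11 c3@12, authorship ...11....22..

Answer: fqtfzrgeufzqf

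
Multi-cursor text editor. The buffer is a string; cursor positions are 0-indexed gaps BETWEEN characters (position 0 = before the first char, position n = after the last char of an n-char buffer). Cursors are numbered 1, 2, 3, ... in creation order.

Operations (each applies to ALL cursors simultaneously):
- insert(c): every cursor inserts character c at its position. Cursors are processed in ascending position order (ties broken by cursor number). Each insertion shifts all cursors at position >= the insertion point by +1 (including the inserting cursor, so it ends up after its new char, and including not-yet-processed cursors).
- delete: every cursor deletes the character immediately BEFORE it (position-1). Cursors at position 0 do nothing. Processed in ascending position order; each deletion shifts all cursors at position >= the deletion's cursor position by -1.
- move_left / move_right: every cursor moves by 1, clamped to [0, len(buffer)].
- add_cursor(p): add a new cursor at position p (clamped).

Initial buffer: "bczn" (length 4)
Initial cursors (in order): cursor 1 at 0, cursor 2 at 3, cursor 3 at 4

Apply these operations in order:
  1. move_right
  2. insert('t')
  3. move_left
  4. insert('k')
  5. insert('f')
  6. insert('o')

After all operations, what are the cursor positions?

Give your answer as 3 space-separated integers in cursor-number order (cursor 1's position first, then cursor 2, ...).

Answer: 4 15 15

Derivation:
After op 1 (move_right): buffer="bczn" (len 4), cursors c1@1 c2@4 c3@4, authorship ....
After op 2 (insert('t')): buffer="btczntt" (len 7), cursors c1@2 c2@7 c3@7, authorship .1...23
After op 3 (move_left): buffer="btczntt" (len 7), cursors c1@1 c2@6 c3@6, authorship .1...23
After op 4 (insert('k')): buffer="bktczntkkt" (len 10), cursors c1@2 c2@9 c3@9, authorship .11...2233
After op 5 (insert('f')): buffer="bkftczntkkfft" (len 13), cursors c1@3 c2@12 c3@12, authorship .111...223233
After op 6 (insert('o')): buffer="bkfotczntkkffoot" (len 16), cursors c1@4 c2@15 c3@15, authorship .1111...22323233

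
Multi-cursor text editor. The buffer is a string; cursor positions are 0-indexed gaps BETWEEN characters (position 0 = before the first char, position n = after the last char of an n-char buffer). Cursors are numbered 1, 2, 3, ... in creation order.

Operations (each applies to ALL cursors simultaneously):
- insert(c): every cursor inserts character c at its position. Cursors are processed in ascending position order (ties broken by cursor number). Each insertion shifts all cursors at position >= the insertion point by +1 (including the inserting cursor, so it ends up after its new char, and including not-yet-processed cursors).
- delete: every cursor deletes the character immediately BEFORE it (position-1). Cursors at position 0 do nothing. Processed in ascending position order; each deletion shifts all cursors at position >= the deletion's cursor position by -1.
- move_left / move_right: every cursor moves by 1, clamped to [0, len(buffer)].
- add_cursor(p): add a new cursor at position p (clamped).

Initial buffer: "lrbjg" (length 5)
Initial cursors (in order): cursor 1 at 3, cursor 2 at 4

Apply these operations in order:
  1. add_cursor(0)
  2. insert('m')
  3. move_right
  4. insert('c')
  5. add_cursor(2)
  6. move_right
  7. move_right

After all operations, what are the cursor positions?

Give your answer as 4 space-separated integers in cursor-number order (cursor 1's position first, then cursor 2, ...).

After op 1 (add_cursor(0)): buffer="lrbjg" (len 5), cursors c3@0 c1@3 c2@4, authorship .....
After op 2 (insert('m')): buffer="mlrbmjmg" (len 8), cursors c3@1 c1@5 c2@7, authorship 3...1.2.
After op 3 (move_right): buffer="mlrbmjmg" (len 8), cursors c3@2 c1@6 c2@8, authorship 3...1.2.
After op 4 (insert('c')): buffer="mlcrbmjcmgc" (len 11), cursors c3@3 c1@8 c2@11, authorship 3.3..1.12.2
After op 5 (add_cursor(2)): buffer="mlcrbmjcmgc" (len 11), cursors c4@2 c3@3 c1@8 c2@11, authorship 3.3..1.12.2
After op 6 (move_right): buffer="mlcrbmjcmgc" (len 11), cursors c4@3 c3@4 c1@9 c2@11, authorship 3.3..1.12.2
After op 7 (move_right): buffer="mlcrbmjcmgc" (len 11), cursors c4@4 c3@5 c1@10 c2@11, authorship 3.3..1.12.2

Answer: 10 11 5 4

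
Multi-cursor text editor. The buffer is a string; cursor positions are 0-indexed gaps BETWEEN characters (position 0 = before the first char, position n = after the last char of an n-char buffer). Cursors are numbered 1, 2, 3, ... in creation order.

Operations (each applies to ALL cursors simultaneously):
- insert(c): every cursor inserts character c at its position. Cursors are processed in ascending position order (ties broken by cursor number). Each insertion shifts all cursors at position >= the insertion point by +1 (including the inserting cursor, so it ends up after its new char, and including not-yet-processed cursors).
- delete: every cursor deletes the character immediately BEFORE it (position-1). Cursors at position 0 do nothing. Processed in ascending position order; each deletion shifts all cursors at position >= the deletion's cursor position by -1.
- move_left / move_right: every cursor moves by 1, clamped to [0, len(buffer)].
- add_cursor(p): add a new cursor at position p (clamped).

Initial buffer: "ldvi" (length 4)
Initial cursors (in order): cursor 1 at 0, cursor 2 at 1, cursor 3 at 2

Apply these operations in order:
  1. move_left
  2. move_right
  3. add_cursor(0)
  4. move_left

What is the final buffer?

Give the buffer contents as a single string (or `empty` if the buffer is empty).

After op 1 (move_left): buffer="ldvi" (len 4), cursors c1@0 c2@0 c3@1, authorship ....
After op 2 (move_right): buffer="ldvi" (len 4), cursors c1@1 c2@1 c3@2, authorship ....
After op 3 (add_cursor(0)): buffer="ldvi" (len 4), cursors c4@0 c1@1 c2@1 c3@2, authorship ....
After op 4 (move_left): buffer="ldvi" (len 4), cursors c1@0 c2@0 c4@0 c3@1, authorship ....

Answer: ldvi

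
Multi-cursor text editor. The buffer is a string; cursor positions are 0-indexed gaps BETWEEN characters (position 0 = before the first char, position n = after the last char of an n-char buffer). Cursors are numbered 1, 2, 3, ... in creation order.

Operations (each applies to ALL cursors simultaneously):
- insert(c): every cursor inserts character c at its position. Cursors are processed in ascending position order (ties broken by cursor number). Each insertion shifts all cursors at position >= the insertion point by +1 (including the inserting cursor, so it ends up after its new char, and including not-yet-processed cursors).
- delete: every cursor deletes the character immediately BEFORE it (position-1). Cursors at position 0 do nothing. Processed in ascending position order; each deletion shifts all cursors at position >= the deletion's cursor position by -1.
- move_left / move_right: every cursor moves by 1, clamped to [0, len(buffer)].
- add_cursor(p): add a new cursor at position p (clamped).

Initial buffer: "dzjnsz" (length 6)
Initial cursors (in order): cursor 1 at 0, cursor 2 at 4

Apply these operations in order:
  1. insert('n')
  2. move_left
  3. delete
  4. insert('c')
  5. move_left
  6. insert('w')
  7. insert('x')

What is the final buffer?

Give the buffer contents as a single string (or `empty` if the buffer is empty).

After op 1 (insert('n')): buffer="ndzjnnsz" (len 8), cursors c1@1 c2@6, authorship 1....2..
After op 2 (move_left): buffer="ndzjnnsz" (len 8), cursors c1@0 c2@5, authorship 1....2..
After op 3 (delete): buffer="ndzjnsz" (len 7), cursors c1@0 c2@4, authorship 1...2..
After op 4 (insert('c')): buffer="cndzjcnsz" (len 9), cursors c1@1 c2@6, authorship 11...22..
After op 5 (move_left): buffer="cndzjcnsz" (len 9), cursors c1@0 c2@5, authorship 11...22..
After op 6 (insert('w')): buffer="wcndzjwcnsz" (len 11), cursors c1@1 c2@7, authorship 111...222..
After op 7 (insert('x')): buffer="wxcndzjwxcnsz" (len 13), cursors c1@2 c2@9, authorship 1111...2222..

Answer: wxcndzjwxcnsz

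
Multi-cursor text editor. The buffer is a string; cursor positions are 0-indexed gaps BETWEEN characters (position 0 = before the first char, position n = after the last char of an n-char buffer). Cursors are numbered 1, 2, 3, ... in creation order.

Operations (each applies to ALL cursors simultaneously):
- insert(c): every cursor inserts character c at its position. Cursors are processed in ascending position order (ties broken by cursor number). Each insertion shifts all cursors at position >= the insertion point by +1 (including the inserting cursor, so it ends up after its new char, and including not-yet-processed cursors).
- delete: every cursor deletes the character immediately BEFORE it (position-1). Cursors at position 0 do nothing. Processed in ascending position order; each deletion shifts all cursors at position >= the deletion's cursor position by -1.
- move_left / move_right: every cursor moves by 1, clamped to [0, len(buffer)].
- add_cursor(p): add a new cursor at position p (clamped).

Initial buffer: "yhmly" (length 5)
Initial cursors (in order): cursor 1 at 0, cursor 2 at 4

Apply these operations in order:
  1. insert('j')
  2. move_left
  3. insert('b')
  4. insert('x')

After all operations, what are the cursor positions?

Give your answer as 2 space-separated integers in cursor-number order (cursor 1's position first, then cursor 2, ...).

After op 1 (insert('j')): buffer="jyhmljy" (len 7), cursors c1@1 c2@6, authorship 1....2.
After op 2 (move_left): buffer="jyhmljy" (len 7), cursors c1@0 c2@5, authorship 1....2.
After op 3 (insert('b')): buffer="bjyhmlbjy" (len 9), cursors c1@1 c2@7, authorship 11....22.
After op 4 (insert('x')): buffer="bxjyhmlbxjy" (len 11), cursors c1@2 c2@9, authorship 111....222.

Answer: 2 9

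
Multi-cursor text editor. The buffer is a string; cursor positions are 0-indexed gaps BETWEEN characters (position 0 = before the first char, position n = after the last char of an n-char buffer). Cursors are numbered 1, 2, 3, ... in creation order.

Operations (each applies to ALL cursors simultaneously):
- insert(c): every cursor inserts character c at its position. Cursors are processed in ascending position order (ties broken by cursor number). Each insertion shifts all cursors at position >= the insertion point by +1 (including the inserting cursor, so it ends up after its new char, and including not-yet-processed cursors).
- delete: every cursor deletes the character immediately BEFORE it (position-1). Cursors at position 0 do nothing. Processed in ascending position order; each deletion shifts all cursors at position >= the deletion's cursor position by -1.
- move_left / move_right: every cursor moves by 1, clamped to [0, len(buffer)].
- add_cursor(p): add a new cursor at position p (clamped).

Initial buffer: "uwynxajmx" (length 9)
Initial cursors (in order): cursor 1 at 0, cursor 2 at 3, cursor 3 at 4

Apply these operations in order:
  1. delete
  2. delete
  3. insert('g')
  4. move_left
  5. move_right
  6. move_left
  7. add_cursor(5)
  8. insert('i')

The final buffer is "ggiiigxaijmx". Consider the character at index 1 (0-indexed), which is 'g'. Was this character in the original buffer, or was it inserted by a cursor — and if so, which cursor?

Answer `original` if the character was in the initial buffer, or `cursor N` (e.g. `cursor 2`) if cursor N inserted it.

After op 1 (delete): buffer="uwxajmx" (len 7), cursors c1@0 c2@2 c3@2, authorship .......
After op 2 (delete): buffer="xajmx" (len 5), cursors c1@0 c2@0 c3@0, authorship .....
After op 3 (insert('g')): buffer="gggxajmx" (len 8), cursors c1@3 c2@3 c3@3, authorship 123.....
After op 4 (move_left): buffer="gggxajmx" (len 8), cursors c1@2 c2@2 c3@2, authorship 123.....
After op 5 (move_right): buffer="gggxajmx" (len 8), cursors c1@3 c2@3 c3@3, authorship 123.....
After op 6 (move_left): buffer="gggxajmx" (len 8), cursors c1@2 c2@2 c3@2, authorship 123.....
After op 7 (add_cursor(5)): buffer="gggxajmx" (len 8), cursors c1@2 c2@2 c3@2 c4@5, authorship 123.....
After op 8 (insert('i')): buffer="ggiiigxaijmx" (len 12), cursors c1@5 c2@5 c3@5 c4@9, authorship 121233..4...
Authorship (.=original, N=cursor N): 1 2 1 2 3 3 . . 4 . . .
Index 1: author = 2

Answer: cursor 2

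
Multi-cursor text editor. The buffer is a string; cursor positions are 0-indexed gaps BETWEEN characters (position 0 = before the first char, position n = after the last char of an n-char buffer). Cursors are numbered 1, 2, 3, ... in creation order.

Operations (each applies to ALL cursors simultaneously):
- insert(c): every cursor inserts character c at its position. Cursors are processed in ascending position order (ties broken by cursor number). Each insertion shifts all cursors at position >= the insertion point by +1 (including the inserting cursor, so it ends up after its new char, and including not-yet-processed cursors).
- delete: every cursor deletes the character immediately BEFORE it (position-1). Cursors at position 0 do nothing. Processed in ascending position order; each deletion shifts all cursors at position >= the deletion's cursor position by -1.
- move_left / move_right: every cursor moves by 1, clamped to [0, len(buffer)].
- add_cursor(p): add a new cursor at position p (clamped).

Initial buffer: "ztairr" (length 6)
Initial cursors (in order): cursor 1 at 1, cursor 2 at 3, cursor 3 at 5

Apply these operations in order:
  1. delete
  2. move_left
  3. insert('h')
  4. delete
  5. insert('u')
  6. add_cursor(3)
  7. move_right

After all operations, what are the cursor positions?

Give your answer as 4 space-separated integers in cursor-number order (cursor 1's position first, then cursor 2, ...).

After op 1 (delete): buffer="tir" (len 3), cursors c1@0 c2@1 c3@2, authorship ...
After op 2 (move_left): buffer="tir" (len 3), cursors c1@0 c2@0 c3@1, authorship ...
After op 3 (insert('h')): buffer="hhthir" (len 6), cursors c1@2 c2@2 c3@4, authorship 12.3..
After op 4 (delete): buffer="tir" (len 3), cursors c1@0 c2@0 c3@1, authorship ...
After op 5 (insert('u')): buffer="uutuir" (len 6), cursors c1@2 c2@2 c3@4, authorship 12.3..
After op 6 (add_cursor(3)): buffer="uutuir" (len 6), cursors c1@2 c2@2 c4@3 c3@4, authorship 12.3..
After op 7 (move_right): buffer="uutuir" (len 6), cursors c1@3 c2@3 c4@4 c3@5, authorship 12.3..

Answer: 3 3 5 4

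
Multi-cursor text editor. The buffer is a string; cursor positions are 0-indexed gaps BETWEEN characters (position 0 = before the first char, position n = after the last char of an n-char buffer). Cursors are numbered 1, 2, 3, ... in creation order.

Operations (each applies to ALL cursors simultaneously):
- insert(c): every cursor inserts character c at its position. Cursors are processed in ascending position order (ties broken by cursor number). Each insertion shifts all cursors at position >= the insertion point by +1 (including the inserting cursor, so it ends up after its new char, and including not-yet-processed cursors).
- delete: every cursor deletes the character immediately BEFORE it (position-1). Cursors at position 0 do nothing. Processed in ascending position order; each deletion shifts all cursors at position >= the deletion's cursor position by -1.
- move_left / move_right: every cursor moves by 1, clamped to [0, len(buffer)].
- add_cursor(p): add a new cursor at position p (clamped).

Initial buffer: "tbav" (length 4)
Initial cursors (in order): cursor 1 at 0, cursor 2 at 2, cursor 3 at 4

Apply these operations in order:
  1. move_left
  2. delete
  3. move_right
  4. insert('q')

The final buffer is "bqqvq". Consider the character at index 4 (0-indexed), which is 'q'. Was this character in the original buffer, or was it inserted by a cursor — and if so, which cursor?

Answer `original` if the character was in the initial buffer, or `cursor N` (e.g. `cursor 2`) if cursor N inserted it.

After op 1 (move_left): buffer="tbav" (len 4), cursors c1@0 c2@1 c3@3, authorship ....
After op 2 (delete): buffer="bv" (len 2), cursors c1@0 c2@0 c3@1, authorship ..
After op 3 (move_right): buffer="bv" (len 2), cursors c1@1 c2@1 c3@2, authorship ..
After op 4 (insert('q')): buffer="bqqvq" (len 5), cursors c1@3 c2@3 c3@5, authorship .12.3
Authorship (.=original, N=cursor N): . 1 2 . 3
Index 4: author = 3

Answer: cursor 3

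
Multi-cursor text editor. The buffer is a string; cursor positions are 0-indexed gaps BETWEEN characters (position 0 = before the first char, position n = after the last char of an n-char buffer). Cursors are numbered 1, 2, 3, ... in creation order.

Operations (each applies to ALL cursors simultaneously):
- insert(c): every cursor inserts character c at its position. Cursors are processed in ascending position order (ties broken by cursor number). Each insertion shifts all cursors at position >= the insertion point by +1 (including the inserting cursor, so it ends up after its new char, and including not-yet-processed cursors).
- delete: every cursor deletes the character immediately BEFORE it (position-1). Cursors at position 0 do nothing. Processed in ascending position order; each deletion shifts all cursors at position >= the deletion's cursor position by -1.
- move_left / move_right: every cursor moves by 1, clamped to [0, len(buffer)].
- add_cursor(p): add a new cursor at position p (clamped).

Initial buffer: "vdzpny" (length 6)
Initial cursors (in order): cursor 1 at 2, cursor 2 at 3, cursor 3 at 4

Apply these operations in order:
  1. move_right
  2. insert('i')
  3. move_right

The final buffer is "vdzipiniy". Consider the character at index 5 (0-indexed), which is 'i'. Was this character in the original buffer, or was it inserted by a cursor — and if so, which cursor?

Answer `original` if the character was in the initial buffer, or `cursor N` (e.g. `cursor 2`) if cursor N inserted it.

Answer: cursor 2

Derivation:
After op 1 (move_right): buffer="vdzpny" (len 6), cursors c1@3 c2@4 c3@5, authorship ......
After op 2 (insert('i')): buffer="vdzipiniy" (len 9), cursors c1@4 c2@6 c3@8, authorship ...1.2.3.
After op 3 (move_right): buffer="vdzipiniy" (len 9), cursors c1@5 c2@7 c3@9, authorship ...1.2.3.
Authorship (.=original, N=cursor N): . . . 1 . 2 . 3 .
Index 5: author = 2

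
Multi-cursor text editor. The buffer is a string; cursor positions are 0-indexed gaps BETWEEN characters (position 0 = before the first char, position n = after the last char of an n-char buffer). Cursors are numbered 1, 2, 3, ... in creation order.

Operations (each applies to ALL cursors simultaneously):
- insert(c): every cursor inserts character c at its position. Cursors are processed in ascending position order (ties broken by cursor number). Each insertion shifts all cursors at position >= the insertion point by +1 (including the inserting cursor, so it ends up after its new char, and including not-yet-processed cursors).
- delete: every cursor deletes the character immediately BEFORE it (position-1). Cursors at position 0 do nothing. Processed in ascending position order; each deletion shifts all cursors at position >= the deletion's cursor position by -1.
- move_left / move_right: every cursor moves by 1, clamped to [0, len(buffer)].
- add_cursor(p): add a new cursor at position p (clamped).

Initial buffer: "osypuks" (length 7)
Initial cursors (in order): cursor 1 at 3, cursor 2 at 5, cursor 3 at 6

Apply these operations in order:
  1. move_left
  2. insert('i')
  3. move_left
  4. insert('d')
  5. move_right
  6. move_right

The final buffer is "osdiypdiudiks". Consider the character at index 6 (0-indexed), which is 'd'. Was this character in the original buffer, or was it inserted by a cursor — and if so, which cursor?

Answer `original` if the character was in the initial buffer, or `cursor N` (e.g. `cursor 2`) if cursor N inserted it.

Answer: cursor 2

Derivation:
After op 1 (move_left): buffer="osypuks" (len 7), cursors c1@2 c2@4 c3@5, authorship .......
After op 2 (insert('i')): buffer="osiypiuiks" (len 10), cursors c1@3 c2@6 c3@8, authorship ..1..2.3..
After op 3 (move_left): buffer="osiypiuiks" (len 10), cursors c1@2 c2@5 c3@7, authorship ..1..2.3..
After op 4 (insert('d')): buffer="osdiypdiudiks" (len 13), cursors c1@3 c2@7 c3@10, authorship ..11..22.33..
After op 5 (move_right): buffer="osdiypdiudiks" (len 13), cursors c1@4 c2@8 c3@11, authorship ..11..22.33..
After op 6 (move_right): buffer="osdiypdiudiks" (len 13), cursors c1@5 c2@9 c3@12, authorship ..11..22.33..
Authorship (.=original, N=cursor N): . . 1 1 . . 2 2 . 3 3 . .
Index 6: author = 2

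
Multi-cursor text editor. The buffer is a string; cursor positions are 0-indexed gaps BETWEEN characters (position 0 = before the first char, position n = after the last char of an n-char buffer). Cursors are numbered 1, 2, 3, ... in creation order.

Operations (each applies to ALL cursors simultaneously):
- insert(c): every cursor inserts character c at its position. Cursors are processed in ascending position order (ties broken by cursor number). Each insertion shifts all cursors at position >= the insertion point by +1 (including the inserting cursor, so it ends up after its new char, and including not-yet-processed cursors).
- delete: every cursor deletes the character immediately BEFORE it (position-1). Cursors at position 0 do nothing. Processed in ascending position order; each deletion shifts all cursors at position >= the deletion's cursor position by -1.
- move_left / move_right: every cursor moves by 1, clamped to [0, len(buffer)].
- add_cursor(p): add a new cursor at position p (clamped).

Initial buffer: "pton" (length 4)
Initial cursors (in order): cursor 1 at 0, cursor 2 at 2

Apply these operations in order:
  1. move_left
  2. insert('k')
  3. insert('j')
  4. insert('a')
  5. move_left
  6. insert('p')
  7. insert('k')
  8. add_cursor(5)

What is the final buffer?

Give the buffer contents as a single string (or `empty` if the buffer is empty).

After op 1 (move_left): buffer="pton" (len 4), cursors c1@0 c2@1, authorship ....
After op 2 (insert('k')): buffer="kpkton" (len 6), cursors c1@1 c2@3, authorship 1.2...
After op 3 (insert('j')): buffer="kjpkjton" (len 8), cursors c1@2 c2@5, authorship 11.22...
After op 4 (insert('a')): buffer="kjapkjaton" (len 10), cursors c1@3 c2@7, authorship 111.222...
After op 5 (move_left): buffer="kjapkjaton" (len 10), cursors c1@2 c2@6, authorship 111.222...
After op 6 (insert('p')): buffer="kjpapkjpaton" (len 12), cursors c1@3 c2@8, authorship 1111.2222...
After op 7 (insert('k')): buffer="kjpkapkjpkaton" (len 14), cursors c1@4 c2@10, authorship 11111.22222...
After op 8 (add_cursor(5)): buffer="kjpkapkjpkaton" (len 14), cursors c1@4 c3@5 c2@10, authorship 11111.22222...

Answer: kjpkapkjpkaton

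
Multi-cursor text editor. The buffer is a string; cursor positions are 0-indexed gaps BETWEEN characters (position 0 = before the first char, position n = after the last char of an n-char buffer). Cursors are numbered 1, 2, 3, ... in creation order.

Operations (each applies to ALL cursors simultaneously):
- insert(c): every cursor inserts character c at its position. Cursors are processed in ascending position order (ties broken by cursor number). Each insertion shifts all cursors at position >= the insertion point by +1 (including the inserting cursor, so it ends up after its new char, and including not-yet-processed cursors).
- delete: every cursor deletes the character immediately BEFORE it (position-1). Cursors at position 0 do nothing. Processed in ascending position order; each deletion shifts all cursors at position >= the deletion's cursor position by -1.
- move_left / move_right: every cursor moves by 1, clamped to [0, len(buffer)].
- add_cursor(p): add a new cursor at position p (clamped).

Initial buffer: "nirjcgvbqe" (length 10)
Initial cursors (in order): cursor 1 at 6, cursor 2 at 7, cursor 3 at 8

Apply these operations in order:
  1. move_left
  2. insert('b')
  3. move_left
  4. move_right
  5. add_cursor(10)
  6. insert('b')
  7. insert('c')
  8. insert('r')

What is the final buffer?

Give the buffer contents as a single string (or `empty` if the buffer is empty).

Answer: nirjcbbcrgbbcrvbbbccrrbqe

Derivation:
After op 1 (move_left): buffer="nirjcgvbqe" (len 10), cursors c1@5 c2@6 c3@7, authorship ..........
After op 2 (insert('b')): buffer="nirjcbgbvbbqe" (len 13), cursors c1@6 c2@8 c3@10, authorship .....1.2.3...
After op 3 (move_left): buffer="nirjcbgbvbbqe" (len 13), cursors c1@5 c2@7 c3@9, authorship .....1.2.3...
After op 4 (move_right): buffer="nirjcbgbvbbqe" (len 13), cursors c1@6 c2@8 c3@10, authorship .....1.2.3...
After op 5 (add_cursor(10)): buffer="nirjcbgbvbbqe" (len 13), cursors c1@6 c2@8 c3@10 c4@10, authorship .....1.2.3...
After op 6 (insert('b')): buffer="nirjcbbgbbvbbbbqe" (len 17), cursors c1@7 c2@10 c3@14 c4@14, authorship .....11.22.334...
After op 7 (insert('c')): buffer="nirjcbbcgbbcvbbbccbqe" (len 21), cursors c1@8 c2@12 c3@18 c4@18, authorship .....111.222.33434...
After op 8 (insert('r')): buffer="nirjcbbcrgbbcrvbbbccrrbqe" (len 25), cursors c1@9 c2@14 c3@22 c4@22, authorship .....1111.2222.3343434...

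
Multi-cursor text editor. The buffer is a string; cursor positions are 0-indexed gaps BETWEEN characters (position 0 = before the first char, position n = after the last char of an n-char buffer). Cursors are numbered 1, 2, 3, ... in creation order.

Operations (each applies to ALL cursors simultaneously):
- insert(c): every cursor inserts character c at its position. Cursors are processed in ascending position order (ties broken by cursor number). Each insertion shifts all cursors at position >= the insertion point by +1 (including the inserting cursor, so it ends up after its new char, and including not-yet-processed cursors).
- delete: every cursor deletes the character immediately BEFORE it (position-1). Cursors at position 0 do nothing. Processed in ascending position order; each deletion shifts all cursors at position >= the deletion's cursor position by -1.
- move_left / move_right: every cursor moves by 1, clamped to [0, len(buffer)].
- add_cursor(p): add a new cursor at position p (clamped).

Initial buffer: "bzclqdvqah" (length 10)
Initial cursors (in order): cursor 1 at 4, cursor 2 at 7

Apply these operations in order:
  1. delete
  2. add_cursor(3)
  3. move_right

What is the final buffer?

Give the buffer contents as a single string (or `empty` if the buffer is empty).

Answer: bzcqdqah

Derivation:
After op 1 (delete): buffer="bzcqdqah" (len 8), cursors c1@3 c2@5, authorship ........
After op 2 (add_cursor(3)): buffer="bzcqdqah" (len 8), cursors c1@3 c3@3 c2@5, authorship ........
After op 3 (move_right): buffer="bzcqdqah" (len 8), cursors c1@4 c3@4 c2@6, authorship ........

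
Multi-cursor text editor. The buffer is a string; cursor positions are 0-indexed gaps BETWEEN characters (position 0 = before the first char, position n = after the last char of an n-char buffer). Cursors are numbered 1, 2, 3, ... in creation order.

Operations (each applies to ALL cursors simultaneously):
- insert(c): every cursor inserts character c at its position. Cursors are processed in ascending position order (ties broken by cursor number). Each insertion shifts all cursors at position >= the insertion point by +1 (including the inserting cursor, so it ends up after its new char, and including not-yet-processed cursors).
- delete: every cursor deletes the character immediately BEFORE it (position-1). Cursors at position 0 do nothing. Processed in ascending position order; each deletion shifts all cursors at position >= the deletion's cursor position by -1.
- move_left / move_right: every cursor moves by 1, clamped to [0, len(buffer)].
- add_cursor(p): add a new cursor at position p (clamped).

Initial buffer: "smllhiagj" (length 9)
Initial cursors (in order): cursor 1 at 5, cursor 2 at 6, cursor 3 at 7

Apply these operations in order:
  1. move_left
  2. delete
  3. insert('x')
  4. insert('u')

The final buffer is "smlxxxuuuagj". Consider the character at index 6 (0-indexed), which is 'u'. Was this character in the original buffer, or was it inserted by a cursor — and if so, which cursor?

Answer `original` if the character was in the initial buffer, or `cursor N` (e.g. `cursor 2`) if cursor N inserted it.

After op 1 (move_left): buffer="smllhiagj" (len 9), cursors c1@4 c2@5 c3@6, authorship .........
After op 2 (delete): buffer="smlagj" (len 6), cursors c1@3 c2@3 c3@3, authorship ......
After op 3 (insert('x')): buffer="smlxxxagj" (len 9), cursors c1@6 c2@6 c3@6, authorship ...123...
After op 4 (insert('u')): buffer="smlxxxuuuagj" (len 12), cursors c1@9 c2@9 c3@9, authorship ...123123...
Authorship (.=original, N=cursor N): . . . 1 2 3 1 2 3 . . .
Index 6: author = 1

Answer: cursor 1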